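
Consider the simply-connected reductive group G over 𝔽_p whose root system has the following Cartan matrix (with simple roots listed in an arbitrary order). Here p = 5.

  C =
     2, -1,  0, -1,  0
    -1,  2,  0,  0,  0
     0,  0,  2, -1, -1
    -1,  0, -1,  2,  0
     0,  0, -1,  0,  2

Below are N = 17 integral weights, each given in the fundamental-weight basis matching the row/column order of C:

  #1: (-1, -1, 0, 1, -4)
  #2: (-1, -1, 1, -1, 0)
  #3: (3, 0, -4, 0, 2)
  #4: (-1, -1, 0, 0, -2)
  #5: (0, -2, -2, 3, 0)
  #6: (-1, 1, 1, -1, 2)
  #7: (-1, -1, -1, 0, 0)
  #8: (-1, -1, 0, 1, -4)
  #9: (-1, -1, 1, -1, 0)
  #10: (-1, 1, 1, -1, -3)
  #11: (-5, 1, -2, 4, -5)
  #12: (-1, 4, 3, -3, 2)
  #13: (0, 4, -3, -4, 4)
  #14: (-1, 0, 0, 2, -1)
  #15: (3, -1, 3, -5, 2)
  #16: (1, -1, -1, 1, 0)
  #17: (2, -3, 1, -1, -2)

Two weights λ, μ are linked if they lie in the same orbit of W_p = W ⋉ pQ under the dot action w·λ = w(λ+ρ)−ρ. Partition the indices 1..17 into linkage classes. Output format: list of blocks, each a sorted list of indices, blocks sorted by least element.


A_5 Cartan matrix, 5 simple roots permuted; ρ=(1,1,1,1,1).

λ_j+ρ reflected into Ā_5 (⟨·,θ^∨⟩≤5); 5-tuples as given:

  λ_1 → (0, 0, 2, 0, 1);  λ_2 → (0, 0, 2, 0, 1);  λ_3 → (2, 0, 0, 2, 1);  λ_4 → (0, 0, 0, 1, 1);  λ_5 → (0, 1, 1, 3, 0);  λ_6 → (0, 0, 2, 0, 1);  λ_7 → (0, 0, 0, 1, 1);  λ_8 → (0, 0, 2, 0, 1);  λ_9 → (0, 0, 2, 0, 1);  λ_10 → (0, 2, 0, 0, 2);  λ_11 → (2, 0, 0, 2, 1);  λ_12 → (0, 2, 0, 0, 2);  λ_13 → (2, 0, 0, 2, 1);  λ_14 → (0, 1, 1, 3, 0);  λ_15 → (2, 0, 0, 2, 1);  λ_16 → (2, 0, 0, 2, 1);  λ_17 → (1, 2, 1, 0, 1)

Linkage partition of the 17 weights (6 classes, p=5):

[[1, 2, 6, 8, 9], [3, 11, 13, 15, 16], [4, 7], [5, 14], [10, 12], [17]]


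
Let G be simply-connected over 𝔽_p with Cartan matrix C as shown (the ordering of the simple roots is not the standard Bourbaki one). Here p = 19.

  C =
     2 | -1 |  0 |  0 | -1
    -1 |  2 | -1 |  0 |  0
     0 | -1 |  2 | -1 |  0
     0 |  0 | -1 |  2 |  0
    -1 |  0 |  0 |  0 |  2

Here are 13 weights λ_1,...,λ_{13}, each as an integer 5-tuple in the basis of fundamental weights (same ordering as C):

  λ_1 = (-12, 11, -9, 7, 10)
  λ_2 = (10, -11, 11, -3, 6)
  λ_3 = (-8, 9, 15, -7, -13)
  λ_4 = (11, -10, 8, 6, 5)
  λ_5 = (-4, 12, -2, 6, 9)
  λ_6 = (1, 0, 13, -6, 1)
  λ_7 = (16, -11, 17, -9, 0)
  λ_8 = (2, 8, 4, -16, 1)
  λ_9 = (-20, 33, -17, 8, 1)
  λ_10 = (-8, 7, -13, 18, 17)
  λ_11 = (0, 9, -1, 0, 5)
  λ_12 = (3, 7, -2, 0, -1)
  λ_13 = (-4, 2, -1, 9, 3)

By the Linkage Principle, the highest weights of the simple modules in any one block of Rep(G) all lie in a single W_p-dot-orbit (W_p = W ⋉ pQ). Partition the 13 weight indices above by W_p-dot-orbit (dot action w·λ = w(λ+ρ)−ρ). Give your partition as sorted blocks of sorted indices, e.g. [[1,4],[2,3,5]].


Cartan matrix: type A_5 (|W|=720); un-permuting the 5 rows.

Each λ_j+ρ reduced to Ā_19; 5-tuples below use C's row order:

    λ_1+ρ ↦ (4, 7, 1, 0, 0)
    λ_2+ρ ↦ (1, 10, 0, 1, 6)
    λ_3+ρ ↦ (3, 9, 0, 1, 0)
    λ_4+ρ ↦ (3, 9, 0, 1, 0)
    λ_5+ρ ↦ (3, 9, 0, 1, 0)
    λ_6+ρ ↦ (2, 1, 9, 5, 2)
    λ_7+ρ ↦ (1, 10, 0, 1, 6)
    λ_8+ρ ↦ (2, 1, 9, 5, 2)
    λ_9+ρ ↦ (1, 1, 0, 8, 2)
    λ_10+ρ ↦ (4, 7, 1, 0, 0)
    λ_11+ρ ↦ (1, 10, 0, 1, 6)
    λ_12+ρ ↦ (4, 7, 1, 0, 0)
    λ_13+ρ ↦ (3, 0, 0, 10, 1)

The 13 indices split into 6 linkage classes (same alcove rep ⇔ same W_19-dot-orbit):

[[1, 10, 12], [2, 7, 11], [3, 4, 5], [6, 8], [9], [13]]


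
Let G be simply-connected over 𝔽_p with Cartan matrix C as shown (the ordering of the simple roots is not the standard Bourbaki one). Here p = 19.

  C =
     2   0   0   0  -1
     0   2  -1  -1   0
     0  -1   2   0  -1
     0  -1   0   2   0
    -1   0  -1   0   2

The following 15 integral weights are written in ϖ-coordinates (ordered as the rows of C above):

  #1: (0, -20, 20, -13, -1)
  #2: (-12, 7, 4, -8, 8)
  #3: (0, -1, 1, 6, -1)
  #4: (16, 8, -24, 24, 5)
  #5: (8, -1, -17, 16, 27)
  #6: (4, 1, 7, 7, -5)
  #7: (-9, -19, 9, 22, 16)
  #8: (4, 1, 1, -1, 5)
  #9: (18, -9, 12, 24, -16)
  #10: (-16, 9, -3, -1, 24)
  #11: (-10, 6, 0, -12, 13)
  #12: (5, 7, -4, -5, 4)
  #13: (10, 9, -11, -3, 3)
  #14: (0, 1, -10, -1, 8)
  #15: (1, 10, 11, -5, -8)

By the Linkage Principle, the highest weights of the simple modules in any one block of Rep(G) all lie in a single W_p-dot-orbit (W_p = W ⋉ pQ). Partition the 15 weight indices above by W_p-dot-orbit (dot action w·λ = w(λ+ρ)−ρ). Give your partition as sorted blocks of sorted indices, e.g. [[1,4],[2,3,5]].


A_5 Cartan matrix, 5 simple roots permuted; ρ=(1,1,1,1,1).

Folding the 15 weights λ_j+ρ into Ā_19 (reps in the given 5-coord order):

    [1] (1, 0, 2, 7, 0)
    [2] (6, 1, 3, 4, 2)
    [3] (1, 0, 2, 7, 0)
    [4] (5, 2, 2, 0, 6)
    [5] (1, 0, 2, 7, 0)
    [6] (1, 2, 4, 8, 4)
    [7] (1, 2, 4, 8, 4)
    [8] (5, 2, 2, 0, 6)
    [9] (5, 2, 2, 0, 6)
    [10] (1, 2, 4, 8, 4)
    [11] (6, 1, 3, 4, 2)
    [12] (6, 1, 3, 4, 2)
    [13] (5, 2, 2, 0, 6)
    [14] (1, 0, 2, 7, 0)
    [15] (1, 7, 5, 0, 2)

Grouping the 15 weights by Ā_19-representative: 5 linkage classes.

[[1, 3, 5, 14], [2, 11, 12], [4, 8, 9, 13], [6, 7, 10], [15]]


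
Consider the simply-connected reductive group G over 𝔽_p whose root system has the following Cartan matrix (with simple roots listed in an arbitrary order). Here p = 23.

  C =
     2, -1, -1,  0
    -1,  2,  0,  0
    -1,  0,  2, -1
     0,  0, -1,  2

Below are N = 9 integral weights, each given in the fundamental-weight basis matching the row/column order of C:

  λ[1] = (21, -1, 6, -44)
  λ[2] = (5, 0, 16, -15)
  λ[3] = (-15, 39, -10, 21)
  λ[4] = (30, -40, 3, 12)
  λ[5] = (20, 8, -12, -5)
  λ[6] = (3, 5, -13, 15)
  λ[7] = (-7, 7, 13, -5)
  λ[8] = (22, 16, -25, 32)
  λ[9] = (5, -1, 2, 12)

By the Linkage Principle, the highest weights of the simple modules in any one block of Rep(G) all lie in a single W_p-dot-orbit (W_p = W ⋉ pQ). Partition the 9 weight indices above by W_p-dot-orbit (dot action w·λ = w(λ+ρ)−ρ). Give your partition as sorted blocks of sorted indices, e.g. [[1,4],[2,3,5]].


A_4 Cartan matrix, 4 simple roots permuted; ρ=(1,1,1,1).

Each λ_j+ρ reduced to Ā_23; 4-tuples below use C's row order:

  [1] (6, 0, 3, 13);  [2] (6, 0, 3, 13);  [3] (6, 0, 3, 13);  [4] (6, 2, 4, 4);  [5] (6, 2, 4, 4);  [6] (6, 2, 4, 4);  [7] (6, 2, 4, 4);  [8] (6, 0, 3, 13);  [9] (6, 0, 3, 13)

These 9 weights hit 2 W_23-dot-orbits; sizes (5, 4):

[[1, 2, 3, 8, 9], [4, 5, 6, 7]]


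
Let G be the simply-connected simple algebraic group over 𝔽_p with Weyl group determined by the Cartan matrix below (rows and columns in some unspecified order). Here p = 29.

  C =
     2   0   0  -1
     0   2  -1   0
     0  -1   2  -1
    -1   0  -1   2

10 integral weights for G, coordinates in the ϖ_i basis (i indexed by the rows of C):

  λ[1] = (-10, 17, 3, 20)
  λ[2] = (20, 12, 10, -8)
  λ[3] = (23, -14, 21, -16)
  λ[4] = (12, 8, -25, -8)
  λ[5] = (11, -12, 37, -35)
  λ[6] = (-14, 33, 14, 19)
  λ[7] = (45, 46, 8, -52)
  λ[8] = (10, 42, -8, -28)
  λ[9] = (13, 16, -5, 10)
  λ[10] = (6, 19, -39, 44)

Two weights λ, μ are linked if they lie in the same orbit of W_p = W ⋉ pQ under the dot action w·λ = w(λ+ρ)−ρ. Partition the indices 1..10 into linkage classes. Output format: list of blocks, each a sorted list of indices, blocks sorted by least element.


Dynkin diagram of C (from the 6 off-diagonal −1 entries): A_4.

Each λ_j+ρ reduced to Ā_29; 4-tuples below use C's row order:

  [1] (5, 4, 4, 7)
  [2] (5, 4, 4, 7)
  [3] (7, 5, 6, 9)
  [4] (7, 5, 6, 9)
  [5] (13, 5, 2, 5)
  [6] (7, 5, 6, 9)
  [7] (13, 5, 2, 5)
  [8] (7, 5, 6, 9)
  [9] (5, 4, 4, 7)
  [10] (7, 5, 6, 9)

Grouping the 10 weights by Ā_29-representative: 3 linkage classes.

[[1, 2, 9], [3, 4, 6, 8, 10], [5, 7]]


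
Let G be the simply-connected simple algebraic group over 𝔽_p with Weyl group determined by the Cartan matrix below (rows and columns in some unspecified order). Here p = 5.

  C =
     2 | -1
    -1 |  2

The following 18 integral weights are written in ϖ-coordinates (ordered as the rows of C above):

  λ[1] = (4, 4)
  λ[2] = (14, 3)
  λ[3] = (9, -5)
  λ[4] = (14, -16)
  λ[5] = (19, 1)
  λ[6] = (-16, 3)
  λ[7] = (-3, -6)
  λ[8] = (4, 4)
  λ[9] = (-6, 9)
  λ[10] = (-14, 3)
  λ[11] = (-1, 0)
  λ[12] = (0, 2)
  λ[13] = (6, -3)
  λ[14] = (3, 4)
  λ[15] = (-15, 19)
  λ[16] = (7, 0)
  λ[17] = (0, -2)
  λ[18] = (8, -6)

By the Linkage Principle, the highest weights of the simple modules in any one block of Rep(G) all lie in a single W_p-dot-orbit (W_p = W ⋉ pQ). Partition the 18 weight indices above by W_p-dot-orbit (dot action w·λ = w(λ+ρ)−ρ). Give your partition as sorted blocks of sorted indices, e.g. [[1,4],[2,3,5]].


Dynkin diagram of C (from the 2 off-diagonal −1 entries): A_2.

Ā_5 reps of the 18 weights (A_2, coords as presented):

  [1] (0, 0)
  [2] (0, 4)
  [3] (0, 1)
  [4] (0, 0)
  [5] (3, 0)
  [6] (0, 4)
  [7] (3, 0)
  [8] (0, 0)
  [9] (0, 0)
  [10] (1, 3)
  [11] (0, 1)
  [12] (1, 3)
  [13] (3, 0)
  [14] (0, 1)
  [15] (0, 4)
  [16] (1, 3)
  [17] (0, 1)
  [18] (0, 1)

Linkage partition of the 18 weights (5 classes, p=5):

[[1, 4, 8, 9], [2, 6, 15], [3, 11, 14, 17, 18], [5, 7, 13], [10, 12, 16]]


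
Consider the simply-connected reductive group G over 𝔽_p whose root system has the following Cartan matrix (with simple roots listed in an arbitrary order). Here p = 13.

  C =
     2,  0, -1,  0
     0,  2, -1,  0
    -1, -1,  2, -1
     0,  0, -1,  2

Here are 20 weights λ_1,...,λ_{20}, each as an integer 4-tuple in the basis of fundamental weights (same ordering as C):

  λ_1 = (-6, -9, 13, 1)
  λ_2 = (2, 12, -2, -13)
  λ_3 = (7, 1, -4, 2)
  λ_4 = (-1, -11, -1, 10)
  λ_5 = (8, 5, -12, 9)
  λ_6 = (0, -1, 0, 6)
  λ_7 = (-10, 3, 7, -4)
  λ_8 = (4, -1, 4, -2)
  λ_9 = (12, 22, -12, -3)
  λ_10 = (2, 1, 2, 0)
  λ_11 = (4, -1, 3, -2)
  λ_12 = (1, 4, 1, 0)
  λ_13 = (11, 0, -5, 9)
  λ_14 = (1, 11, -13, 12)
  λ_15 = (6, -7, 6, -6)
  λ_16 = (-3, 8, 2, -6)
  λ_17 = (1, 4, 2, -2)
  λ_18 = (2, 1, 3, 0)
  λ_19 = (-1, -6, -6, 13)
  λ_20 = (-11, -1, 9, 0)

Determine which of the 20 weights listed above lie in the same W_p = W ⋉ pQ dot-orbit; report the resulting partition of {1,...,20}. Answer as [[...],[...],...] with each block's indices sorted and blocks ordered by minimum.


Root system D_4: the 4×4 matrix C matches after relabeling.

Ā_13 reps of the 20 weights (D_4, coords as presented):

  λ_1 → (2, 5, 2, 1)
  λ_2 → (10, 0, 0, 1)
  λ_3 → (5, 1, 2, 0)
  λ_4 → (10, 0, 0, 1)
  λ_5 → (2, 5, 2, 1)
  λ_6 → (1, 0, 1, 7)
  λ_7 → (5, 0, 3, 1)
  λ_8 → (5, 0, 3, 1)
  λ_9 → (10, 0, 0, 1)
  λ_10 → (3, 2, 3, 1)
  λ_11 → (5, 0, 3, 1)
  λ_12 → (2, 5, 2, 1)
  λ_13 → (3, 2, 3, 1)
  λ_14 → (10, 0, 0, 1)
  λ_15 → (3, 2, 3, 1)
  λ_16 → (2, 5, 2, 1)
  λ_17 → (2, 5, 2, 1)
  λ_18 → (3, 2, 3, 1)
  λ_19 → (5, 0, 3, 1)
  λ_20 → (10, 0, 0, 1)

Partition of {1..20} into 6 W_13-dot-orbits:

[[1, 5, 12, 16, 17], [2, 4, 9, 14, 20], [3], [6], [7, 8, 11, 19], [10, 13, 15, 18]]


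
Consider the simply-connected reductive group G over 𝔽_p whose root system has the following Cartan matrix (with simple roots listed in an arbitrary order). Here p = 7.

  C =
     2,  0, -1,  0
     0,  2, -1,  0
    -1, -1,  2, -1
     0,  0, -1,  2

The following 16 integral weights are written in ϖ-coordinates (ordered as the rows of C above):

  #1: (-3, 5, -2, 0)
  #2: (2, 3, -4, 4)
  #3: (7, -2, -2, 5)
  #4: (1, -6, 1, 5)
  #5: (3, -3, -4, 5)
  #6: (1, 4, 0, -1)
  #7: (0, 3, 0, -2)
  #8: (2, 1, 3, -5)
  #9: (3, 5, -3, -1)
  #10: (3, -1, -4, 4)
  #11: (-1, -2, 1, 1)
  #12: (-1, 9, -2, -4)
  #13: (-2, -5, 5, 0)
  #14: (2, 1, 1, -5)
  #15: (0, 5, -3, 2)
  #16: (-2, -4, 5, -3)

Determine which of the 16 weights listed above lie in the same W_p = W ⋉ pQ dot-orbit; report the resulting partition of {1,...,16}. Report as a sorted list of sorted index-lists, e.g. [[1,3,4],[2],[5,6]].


Type D_4, rank 4, |W|=192; reorder rows/cols to standard.

λ_j+ρ reflected into Ā_7 (⟨·,θ^∨⟩≤7); 4-tuples as given:

  1: (1, 3, 0, 2) · 2: (0, 1, 1, 2) · 3: (1, 4, 0, 1) · 4: (0, 1, 1, 2) · 5: (1, 3, 1, 1) · 6: (1, 4, 0, 1) · 7: (1, 4, 0, 1) · 8: (1, 0, 2, 2) · 9: (1, 3, 1, 1) · 10: (1, 3, 0, 2) · 11: (0, 1, 1, 2) · 12: (1, 3, 0, 2) · 13: (1, 4, 0, 1) · 14: (1, 0, 2, 2) · 15: (1, 4, 0, 1) · 16: (1, 3, 0, 2)

Grouping the 16 weights by Ā_7-representative: 5 linkage classes.

[[1, 10, 12, 16], [2, 4, 11], [3, 6, 7, 13, 15], [5, 9], [8, 14]]


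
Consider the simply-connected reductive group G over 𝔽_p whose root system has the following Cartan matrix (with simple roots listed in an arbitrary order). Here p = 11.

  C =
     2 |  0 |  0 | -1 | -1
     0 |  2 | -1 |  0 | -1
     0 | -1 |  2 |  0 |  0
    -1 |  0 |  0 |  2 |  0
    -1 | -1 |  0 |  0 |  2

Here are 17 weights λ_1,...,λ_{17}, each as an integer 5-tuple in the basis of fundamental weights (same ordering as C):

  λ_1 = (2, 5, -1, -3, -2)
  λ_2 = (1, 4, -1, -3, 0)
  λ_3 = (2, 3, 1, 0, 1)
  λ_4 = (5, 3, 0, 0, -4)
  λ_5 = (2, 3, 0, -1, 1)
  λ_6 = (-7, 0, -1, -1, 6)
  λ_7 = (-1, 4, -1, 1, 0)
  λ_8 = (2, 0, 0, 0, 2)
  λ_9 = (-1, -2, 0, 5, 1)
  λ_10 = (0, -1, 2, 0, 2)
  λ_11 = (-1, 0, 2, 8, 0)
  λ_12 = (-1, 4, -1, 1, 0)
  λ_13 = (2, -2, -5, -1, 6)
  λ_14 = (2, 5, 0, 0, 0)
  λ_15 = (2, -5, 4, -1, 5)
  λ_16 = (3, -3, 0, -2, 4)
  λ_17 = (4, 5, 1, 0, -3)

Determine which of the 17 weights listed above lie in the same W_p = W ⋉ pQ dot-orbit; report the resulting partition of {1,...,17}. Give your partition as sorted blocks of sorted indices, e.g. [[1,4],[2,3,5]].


A_5 Cartan matrix, 5 simple roots permuted; ρ=(1,1,1,1,1).

Folding the 17 weights λ_j+ρ into Ā_11 (reps in the given 5-coord order):

  1: (0, 5, 0, 2, 1) · 2: (0, 5, 0, 2, 1) · 3: (3, 4, 1, 0, 2) · 4: (3, 1, 1, 1, 3) · 5: (3, 4, 1, 0, 2) · 6: (0, 1, 0, 6, 1) · 7: (0, 5, 0, 2, 1) · 8: (3, 1, 1, 1, 3) · 9: (0, 1, 0, 6, 1) · 10: (1, 0, 3, 1, 3) · 11: (0, 1, 0, 6, 1) · 12: (0, 5, 0, 2, 1) · 13: (3, 4, 1, 0, 2) · 14: (3, 6, 0, 0, 1) · 15: (3, 4, 1, 0, 2) · 16: (3, 1, 1, 1, 3) · 17: (3, 4, 1, 0, 2)

These 17 weights hit 6 W_11-dot-orbits; sizes (4, 5, 3, 3, 1, 1):

[[1, 2, 7, 12], [3, 5, 13, 15, 17], [4, 8, 16], [6, 9, 11], [10], [14]]


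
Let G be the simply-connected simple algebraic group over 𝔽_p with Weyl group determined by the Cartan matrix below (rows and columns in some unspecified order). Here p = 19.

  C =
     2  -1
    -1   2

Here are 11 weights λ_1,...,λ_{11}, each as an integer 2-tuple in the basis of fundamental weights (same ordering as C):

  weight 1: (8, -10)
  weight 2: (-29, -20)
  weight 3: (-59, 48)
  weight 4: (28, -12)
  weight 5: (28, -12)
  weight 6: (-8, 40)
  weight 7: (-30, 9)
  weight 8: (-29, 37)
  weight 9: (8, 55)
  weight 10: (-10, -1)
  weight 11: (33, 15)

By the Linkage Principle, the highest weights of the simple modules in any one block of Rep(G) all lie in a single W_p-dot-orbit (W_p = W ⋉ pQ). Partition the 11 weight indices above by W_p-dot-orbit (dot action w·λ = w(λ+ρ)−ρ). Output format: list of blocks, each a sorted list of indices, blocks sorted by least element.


Cartan matrix: type A_2 (|W|=6); un-permuting the 2 rows.

Each λ_j+ρ reduced to Ā_19; 2-tuples below use C's row order:

    1: (0, 9)
    2: (0, 9)
    3: (8, 1)
    4: (8, 1)
    5: (8, 1)
    6: (12, 3)
    7: (0, 9)
    8: (0, 9)
    9: (8, 1)
    10: (0, 9)
    11: (12, 3)

Partition of {1..11} into 3 W_19-dot-orbits:

[[1, 2, 7, 8, 10], [3, 4, 5, 9], [6, 11]]


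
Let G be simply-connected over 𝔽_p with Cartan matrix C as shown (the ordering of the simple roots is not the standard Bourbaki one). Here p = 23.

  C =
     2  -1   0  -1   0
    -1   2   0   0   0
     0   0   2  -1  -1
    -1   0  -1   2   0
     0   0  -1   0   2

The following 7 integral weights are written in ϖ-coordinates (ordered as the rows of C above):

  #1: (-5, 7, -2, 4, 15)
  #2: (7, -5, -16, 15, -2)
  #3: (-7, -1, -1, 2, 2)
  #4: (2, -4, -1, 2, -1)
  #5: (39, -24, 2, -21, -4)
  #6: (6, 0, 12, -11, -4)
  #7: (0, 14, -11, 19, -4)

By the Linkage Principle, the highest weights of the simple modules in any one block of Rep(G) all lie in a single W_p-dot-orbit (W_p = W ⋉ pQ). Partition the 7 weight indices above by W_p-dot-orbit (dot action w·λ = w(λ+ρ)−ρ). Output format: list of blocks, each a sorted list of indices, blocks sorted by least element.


Cartan matrix: type A_5 (|W|=720); un-permuting the 5 rows.

Folding the 7 weights λ_j+ρ into Ā_23 (reps in the given 5-coord order):

    1: (4, 3, 1, 0, 14)
    2: (4, 3, 1, 0, 14)
    3: (0, 3, 0, 3, 0)
    4: (0, 3, 0, 3, 0)
    5: (0, 3, 0, 3, 0)
    6: (1, 2, 0, 7, 3)
    7: (1, 2, 0, 7, 3)

These 7 weights hit 3 W_23-dot-orbits; sizes (2, 3, 2):

[[1, 2], [3, 4, 5], [6, 7]]


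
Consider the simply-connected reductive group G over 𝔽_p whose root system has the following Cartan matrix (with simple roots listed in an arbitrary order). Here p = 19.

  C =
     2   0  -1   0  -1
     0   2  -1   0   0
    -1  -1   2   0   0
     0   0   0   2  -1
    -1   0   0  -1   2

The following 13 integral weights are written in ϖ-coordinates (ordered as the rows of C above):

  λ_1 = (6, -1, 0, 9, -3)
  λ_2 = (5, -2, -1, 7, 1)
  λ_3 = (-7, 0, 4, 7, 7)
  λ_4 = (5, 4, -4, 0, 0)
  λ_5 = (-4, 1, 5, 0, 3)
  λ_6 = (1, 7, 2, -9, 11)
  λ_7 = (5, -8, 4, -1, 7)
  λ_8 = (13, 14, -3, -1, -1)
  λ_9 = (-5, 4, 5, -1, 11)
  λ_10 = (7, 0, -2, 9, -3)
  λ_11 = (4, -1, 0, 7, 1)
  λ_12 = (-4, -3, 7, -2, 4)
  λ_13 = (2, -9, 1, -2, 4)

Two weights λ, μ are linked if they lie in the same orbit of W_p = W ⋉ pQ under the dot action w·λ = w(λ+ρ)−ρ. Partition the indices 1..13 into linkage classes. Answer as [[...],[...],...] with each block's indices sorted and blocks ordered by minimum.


Dynkin diagram of C (from the 8 off-diagonal −1 entries): A_5.

Alcove-folded reps (p=19, 13 weights, presented ϖ-order):

  λ_1 → (5, 0, 1, 8, 2) · λ_2 → (5, 0, 1, 8, 2) · λ_3 → (5, 0, 1, 8, 2) · λ_4 → (3, 2, 3, 1, 1) · λ_5 → (3, 2, 3, 1, 1) · λ_6 → (2, 2, 3, 2, 4) · λ_7 → (4, 5, 2, 0, 8) · λ_8 → (4, 5, 2, 0, 8) · λ_9 → (4, 5, 2, 0, 8) · λ_10 → (5, 0, 1, 8, 2) · λ_11 → (5, 0, 1, 8, 2) · λ_12 → (3, 2, 3, 1, 1) · λ_13 → (3, 2, 3, 1, 1)

Grouping the 13 weights by Ā_19-representative: 4 linkage classes.

[[1, 2, 3, 10, 11], [4, 5, 12, 13], [6], [7, 8, 9]]


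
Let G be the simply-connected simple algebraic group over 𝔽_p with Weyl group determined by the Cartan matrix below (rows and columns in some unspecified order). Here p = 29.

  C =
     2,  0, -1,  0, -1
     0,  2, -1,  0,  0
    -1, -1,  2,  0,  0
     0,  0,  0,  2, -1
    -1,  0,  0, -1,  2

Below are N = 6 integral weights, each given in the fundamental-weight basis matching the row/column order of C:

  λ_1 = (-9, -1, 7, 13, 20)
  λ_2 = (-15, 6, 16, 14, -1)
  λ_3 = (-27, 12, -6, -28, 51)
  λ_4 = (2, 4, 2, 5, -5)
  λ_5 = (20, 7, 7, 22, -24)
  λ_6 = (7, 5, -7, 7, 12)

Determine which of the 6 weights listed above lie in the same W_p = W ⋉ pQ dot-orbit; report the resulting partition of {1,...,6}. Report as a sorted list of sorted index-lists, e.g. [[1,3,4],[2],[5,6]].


C ↔ A_5 under row/col permutation; |W(A_5)| = 720.

W_29-reps of the 6 weights in Ā_29 (same 5-coord order as C):

  λ_1 → (2, 0, 6, 8, 13);  λ_2 → (0, 7, 3, 1, 14);  λ_3 → (1, 5, 2, 2, 3);  λ_4 → (1, 5, 2, 2, 3);  λ_5 → (2, 0, 6, 8, 13);  λ_6 → (2, 0, 6, 8, 13)

Grouping the 6 weights by Ā_29-representative: 3 linkage classes.

[[1, 5, 6], [2], [3, 4]]


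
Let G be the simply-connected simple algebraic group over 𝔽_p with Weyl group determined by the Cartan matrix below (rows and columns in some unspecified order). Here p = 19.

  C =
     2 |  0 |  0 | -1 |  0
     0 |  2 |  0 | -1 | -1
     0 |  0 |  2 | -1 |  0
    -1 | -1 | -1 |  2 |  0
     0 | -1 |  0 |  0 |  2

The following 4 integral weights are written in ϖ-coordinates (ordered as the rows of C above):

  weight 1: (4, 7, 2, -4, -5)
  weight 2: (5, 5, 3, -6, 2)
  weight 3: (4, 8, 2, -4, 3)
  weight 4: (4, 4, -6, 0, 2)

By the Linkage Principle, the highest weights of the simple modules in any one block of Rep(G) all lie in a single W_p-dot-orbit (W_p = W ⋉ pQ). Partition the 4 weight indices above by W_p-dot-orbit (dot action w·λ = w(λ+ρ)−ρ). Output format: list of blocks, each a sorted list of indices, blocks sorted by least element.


Cartan matrix: type D_5 (|W|=1920); un-permuting the 5 rows.

λ_j+ρ reflected into Ā_19 (⟨·,θ^∨⟩≤19); 5-tuples as given:

  λ_1+ρ ↦ (2, 1, 0, 3, 4);  λ_2+ρ ↦ (1, 1, 1, 4, 3);  λ_3+ρ ↦ (2, 1, 0, 3, 4);  λ_4+ρ ↦ (1, 1, 1, 4, 3)

Linkage partition of the 4 weights (2 classes, p=19):

[[1, 3], [2, 4]]


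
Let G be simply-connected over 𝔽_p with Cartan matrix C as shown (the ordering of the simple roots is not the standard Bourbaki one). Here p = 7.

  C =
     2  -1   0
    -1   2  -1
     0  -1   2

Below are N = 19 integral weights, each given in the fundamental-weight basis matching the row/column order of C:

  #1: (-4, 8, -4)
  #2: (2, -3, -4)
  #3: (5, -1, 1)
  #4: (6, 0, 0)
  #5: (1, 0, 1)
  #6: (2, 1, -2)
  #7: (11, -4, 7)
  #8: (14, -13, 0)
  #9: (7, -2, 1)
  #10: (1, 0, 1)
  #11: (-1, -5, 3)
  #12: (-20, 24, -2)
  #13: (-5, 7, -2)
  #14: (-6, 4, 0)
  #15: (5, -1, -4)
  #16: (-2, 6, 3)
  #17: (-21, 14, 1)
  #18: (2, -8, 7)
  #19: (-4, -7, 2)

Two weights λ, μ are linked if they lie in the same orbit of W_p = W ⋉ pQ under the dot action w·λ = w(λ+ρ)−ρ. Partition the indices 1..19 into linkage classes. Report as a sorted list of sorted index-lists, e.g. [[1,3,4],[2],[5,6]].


A_3 Cartan matrix, 3 simple roots permuted; ρ=(1,1,1).

Ā_7 reps of the 19 weights (A_3, coords as presented):

    λ_1 → (1, 3, 1)
    λ_2 → (2, 1, 2)
    λ_3 → (5, 0, 1)
    λ_4 → (5, 0, 1)
    λ_5 → (2, 1, 2)
    λ_6 → (3, 1, 1)
    λ_7 → (2, 1, 2)
    λ_8 → (1, 3, 1)
    λ_9 → (5, 0, 1)
    λ_10 → (2, 1, 2)
    λ_11 → (4, 0, 0)
    λ_12 → (3, 1, 1)
    λ_13 → (3, 3, 0)
    λ_14 → (5, 0, 1)
    λ_15 → (3, 3, 0)
    λ_16 → (3, 3, 0)
    λ_17 → (3, 1, 1)
    λ_18 → (3, 3, 0)
    λ_19 → (1, 3, 1)

Linkage partition of the 19 weights (6 classes, p=7):

[[1, 8, 19], [2, 5, 7, 10], [3, 4, 9, 14], [6, 12, 17], [11], [13, 15, 16, 18]]


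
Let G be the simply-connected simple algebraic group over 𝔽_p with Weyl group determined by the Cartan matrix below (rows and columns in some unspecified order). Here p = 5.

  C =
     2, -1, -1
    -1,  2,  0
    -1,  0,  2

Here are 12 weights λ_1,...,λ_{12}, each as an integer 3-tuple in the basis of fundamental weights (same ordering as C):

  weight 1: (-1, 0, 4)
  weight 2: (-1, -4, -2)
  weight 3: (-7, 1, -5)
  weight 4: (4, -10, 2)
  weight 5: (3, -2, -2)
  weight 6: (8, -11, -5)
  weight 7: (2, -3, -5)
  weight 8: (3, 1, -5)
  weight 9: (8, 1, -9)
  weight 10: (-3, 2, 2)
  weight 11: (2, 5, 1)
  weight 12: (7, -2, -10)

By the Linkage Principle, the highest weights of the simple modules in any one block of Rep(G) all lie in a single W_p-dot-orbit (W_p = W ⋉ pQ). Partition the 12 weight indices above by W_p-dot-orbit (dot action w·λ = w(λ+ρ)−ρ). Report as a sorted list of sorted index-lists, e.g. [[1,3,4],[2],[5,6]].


Dynkin diagram of C (from the 4 off-diagonal −1 entries): A_3.

W_5-reps of the 12 weights in Ā_5 (same 3-coord order as C):

  λ_1+ρ ↦ (0, 0, 4) · λ_2+ρ ↦ (0, 1, 3) · λ_3+ρ ↦ (0, 1, 3) · λ_4+ρ ↦ (0, 1, 3) · λ_5+ρ ↦ (2, 1, 1) · λ_6+ρ ↦ (0, 0, 4) · λ_7+ρ ↦ (2, 1, 1) · λ_8+ρ ↦ (0, 1, 3) · λ_9+ρ ↦ (2, 1, 1) · λ_10+ρ ↦ (2, 1, 1) · λ_11+ρ ↦ (0, 1, 3) · λ_12+ρ ↦ (2, 1, 1)

These 12 weights hit 3 W_5-dot-orbits; sizes (2, 5, 5):

[[1, 6], [2, 3, 4, 8, 11], [5, 7, 9, 10, 12]]


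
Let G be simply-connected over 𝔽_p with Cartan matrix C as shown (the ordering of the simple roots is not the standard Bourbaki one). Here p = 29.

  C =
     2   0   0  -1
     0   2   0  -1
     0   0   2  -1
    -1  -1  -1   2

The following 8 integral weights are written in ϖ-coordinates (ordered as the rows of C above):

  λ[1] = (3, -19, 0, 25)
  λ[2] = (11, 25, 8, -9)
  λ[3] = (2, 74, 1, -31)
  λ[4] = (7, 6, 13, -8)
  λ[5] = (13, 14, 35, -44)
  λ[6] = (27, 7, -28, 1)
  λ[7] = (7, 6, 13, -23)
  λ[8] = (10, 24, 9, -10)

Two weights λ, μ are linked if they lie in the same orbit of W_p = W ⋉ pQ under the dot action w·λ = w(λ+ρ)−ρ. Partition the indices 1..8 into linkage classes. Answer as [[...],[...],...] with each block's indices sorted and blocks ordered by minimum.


Dynkin diagram of C (from the 6 off-diagonal −1 entries): D_4.

W_29-reps of the 8 weights in Ā_29 (same 4-coord order as C):

  1: (2, 16, 1, 1);  2: (2, 16, 1, 1);  3: (2, 16, 1, 1);  4: (1, 0, 7, 7);  5: (1, 0, 7, 7);  6: (2, 16, 1, 1);  7: (1, 0, 7, 7);  8: (2, 16, 1, 1)

Grouping the 8 weights by Ā_29-representative: 2 linkage classes.

[[1, 2, 3, 6, 8], [4, 5, 7]]


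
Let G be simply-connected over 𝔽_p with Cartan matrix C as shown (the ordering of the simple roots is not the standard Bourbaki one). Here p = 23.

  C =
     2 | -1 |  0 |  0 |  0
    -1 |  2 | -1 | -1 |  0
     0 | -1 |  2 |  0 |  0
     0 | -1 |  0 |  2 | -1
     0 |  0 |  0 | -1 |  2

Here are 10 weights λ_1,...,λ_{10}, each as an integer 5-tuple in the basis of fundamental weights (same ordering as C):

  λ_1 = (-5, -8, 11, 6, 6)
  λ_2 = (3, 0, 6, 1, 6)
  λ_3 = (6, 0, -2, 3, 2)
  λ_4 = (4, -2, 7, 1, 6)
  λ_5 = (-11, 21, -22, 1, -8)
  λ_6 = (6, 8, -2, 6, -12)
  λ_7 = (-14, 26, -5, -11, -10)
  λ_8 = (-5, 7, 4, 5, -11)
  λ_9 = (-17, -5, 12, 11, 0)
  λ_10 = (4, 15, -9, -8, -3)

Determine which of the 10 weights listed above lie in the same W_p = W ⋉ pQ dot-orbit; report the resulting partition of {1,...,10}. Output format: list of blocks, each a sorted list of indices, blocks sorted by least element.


Root system D_5: the 5×5 matrix C matches after relabeling.

Ā_23 reps of the 10 weights (D_5, coords as presented):

  [1] (7, 0, 1, 4, 3) · [2] (4, 1, 7, 1, 7) · [3] (7, 0, 1, 4, 3) · [4] (4, 1, 7, 1, 7) · [5] (4, 1, 7, 1, 7) · [6] (7, 0, 1, 4, 3) · [7] (4, 0, 5, 4, 6) · [8] (4, 0, 5, 4, 6) · [9] (4, 1, 7, 1, 7) · [10] (4, 1, 7, 1, 7)

Grouping the 10 weights by Ā_23-representative: 3 linkage classes.

[[1, 3, 6], [2, 4, 5, 9, 10], [7, 8]]


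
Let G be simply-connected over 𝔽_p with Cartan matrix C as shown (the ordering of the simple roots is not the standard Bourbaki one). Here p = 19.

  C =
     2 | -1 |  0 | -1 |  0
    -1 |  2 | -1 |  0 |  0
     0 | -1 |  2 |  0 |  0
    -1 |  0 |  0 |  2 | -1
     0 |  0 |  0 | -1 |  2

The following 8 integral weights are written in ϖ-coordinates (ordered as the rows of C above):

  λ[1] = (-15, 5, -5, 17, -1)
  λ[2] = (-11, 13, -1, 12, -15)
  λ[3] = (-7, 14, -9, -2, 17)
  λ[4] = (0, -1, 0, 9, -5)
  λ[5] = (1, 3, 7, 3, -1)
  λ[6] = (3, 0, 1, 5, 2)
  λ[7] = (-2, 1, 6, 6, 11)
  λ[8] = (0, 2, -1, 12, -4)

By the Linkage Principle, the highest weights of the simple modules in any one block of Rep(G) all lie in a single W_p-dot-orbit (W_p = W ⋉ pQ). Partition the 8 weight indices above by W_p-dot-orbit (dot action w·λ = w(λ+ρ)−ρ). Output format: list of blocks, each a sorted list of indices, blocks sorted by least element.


Root system A_5: the 5×5 matrix C matches after relabeling.

Each λ_j+ρ reduced to Ā_19; 5-tuples below use C's row order:

  λ_1+ρ ↦ (2, 4, 8, 4, 0);  λ_2+ρ ↦ (1, 3, 0, 10, 3);  λ_3+ρ ↦ (1, 0, 1, 6, 4);  λ_4+ρ ↦ (1, 0, 1, 6, 4);  λ_5+ρ ↦ (2, 4, 8, 4, 0);  λ_6+ρ ↦ (4, 1, 2, 6, 3);  λ_7+ρ ↦ (1, 0, 1, 6, 4);  λ_8+ρ ↦ (1, 3, 0, 10, 3)

These 8 weights hit 4 W_19-dot-orbits; sizes (2, 2, 3, 1):

[[1, 5], [2, 8], [3, 4, 7], [6]]


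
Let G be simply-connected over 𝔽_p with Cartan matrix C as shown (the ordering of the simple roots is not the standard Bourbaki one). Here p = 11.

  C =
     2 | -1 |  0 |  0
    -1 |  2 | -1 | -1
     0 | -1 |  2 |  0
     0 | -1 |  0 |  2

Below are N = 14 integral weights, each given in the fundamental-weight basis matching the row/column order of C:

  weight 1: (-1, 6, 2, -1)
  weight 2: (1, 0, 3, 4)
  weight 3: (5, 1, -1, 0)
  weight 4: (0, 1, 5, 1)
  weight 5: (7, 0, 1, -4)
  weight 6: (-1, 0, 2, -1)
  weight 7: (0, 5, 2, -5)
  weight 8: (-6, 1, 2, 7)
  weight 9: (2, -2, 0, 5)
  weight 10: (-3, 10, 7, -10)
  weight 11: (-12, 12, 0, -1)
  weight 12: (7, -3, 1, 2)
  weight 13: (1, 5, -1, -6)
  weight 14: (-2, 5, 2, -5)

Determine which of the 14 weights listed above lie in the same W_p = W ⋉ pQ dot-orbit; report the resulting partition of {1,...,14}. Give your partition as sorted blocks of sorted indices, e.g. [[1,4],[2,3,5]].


Type D_4, rank 4, |W|=192; reorder rows/cols to standard.

Ā_11 reps of the 14 weights (D_4, coords as presented):

    λ_1 → (0, 1, 3, 0)
    λ_2 → (1, 1, 3, 4)
    λ_3 → (6, 2, 0, 1)
    λ_4 → (1, 0, 6, 2)
    λ_5 → (6, 2, 0, 1)
    λ_6 → (0, 1, 3, 0)
    λ_7 → (1, 1, 3, 4)
    λ_8 → (2, 1, 0, 5)
    λ_9 → (2, 1, 0, 5)
    λ_10 → (6, 2, 0, 1)
    λ_11 → (6, 2, 0, 1)
    λ_12 → (6, 2, 0, 1)
    λ_13 → (2, 1, 0, 5)
    λ_14 → (1, 1, 3, 4)

The 14 indices split into 5 linkage classes (same alcove rep ⇔ same W_11-dot-orbit):

[[1, 6], [2, 7, 14], [3, 5, 10, 11, 12], [4], [8, 9, 13]]


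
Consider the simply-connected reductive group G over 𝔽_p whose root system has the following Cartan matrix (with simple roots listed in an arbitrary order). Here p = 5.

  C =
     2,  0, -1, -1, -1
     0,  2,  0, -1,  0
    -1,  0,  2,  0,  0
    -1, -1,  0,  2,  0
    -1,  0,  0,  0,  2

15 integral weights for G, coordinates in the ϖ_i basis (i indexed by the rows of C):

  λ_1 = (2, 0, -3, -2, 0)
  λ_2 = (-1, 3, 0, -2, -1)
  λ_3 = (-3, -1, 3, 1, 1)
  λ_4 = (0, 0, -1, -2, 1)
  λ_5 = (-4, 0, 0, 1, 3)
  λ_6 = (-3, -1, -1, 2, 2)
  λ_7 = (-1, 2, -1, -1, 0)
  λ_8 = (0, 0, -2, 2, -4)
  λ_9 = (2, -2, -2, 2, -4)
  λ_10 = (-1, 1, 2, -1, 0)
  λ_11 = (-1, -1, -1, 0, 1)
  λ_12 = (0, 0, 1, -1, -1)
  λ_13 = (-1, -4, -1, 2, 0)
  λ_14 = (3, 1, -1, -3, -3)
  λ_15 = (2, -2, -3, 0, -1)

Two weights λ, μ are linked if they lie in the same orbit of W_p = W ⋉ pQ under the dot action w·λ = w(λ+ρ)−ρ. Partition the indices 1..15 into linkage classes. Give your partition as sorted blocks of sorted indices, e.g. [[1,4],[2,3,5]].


D_5 Cartan matrix, 5 simple roots permuted; ρ=(1,1,1,1,1).

Alcove-folded reps (p=5, 15 weights, presented ϖ-order):

  λ_1 → (0, 0, 2, 1, 1) · λ_2 → (0, 3, 0, 0, 1) · λ_3 → (1, 1, 2, 0, 0) · λ_4 → (0, 0, 0, 1, 2) · λ_5 → (0, 0, 2, 1, 1) · λ_6 → (0, 0, 2, 1, 1) · λ_7 → (0, 3, 0, 0, 1) · λ_8 → (1, 1, 2, 0, 0) · λ_9 → (0, 0, 0, 1, 2) · λ_10 → (1, 1, 2, 0, 0) · λ_11 → (0, 0, 0, 1, 2) · λ_12 → (1, 1, 2, 0, 0) · λ_13 → (0, 3, 0, 0, 1) · λ_14 → (0, 0, 0, 1, 2) · λ_15 → (1, 1, 2, 0, 0)

Grouping the 15 weights by Ā_5-representative: 4 linkage classes.

[[1, 5, 6], [2, 7, 13], [3, 8, 10, 12, 15], [4, 9, 11, 14]]


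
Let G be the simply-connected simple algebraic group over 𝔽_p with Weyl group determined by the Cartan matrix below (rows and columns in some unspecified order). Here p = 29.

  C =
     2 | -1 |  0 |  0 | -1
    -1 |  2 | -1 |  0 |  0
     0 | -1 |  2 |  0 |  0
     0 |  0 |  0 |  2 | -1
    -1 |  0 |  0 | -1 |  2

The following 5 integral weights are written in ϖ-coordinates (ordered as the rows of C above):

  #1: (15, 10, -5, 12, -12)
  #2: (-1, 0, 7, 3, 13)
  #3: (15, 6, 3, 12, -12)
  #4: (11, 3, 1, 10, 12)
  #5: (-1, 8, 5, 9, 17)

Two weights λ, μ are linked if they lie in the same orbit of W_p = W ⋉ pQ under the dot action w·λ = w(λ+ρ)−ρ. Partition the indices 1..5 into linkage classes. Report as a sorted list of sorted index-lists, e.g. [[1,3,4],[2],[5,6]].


Cartan matrix: type A_5 (|W|=720); un-permuting the 5 rows.

Folding the 5 weights λ_j+ρ into Ā_29 (reps in the given 5-coord order):

    1: (5, 7, 4, 2, 11)
    2: (0, 1, 8, 4, 14)
    3: (5, 7, 4, 2, 11)
    4: (5, 7, 4, 2, 11)
    5: (0, 1, 8, 4, 14)

The 5 indices split into 2 linkage classes (same alcove rep ⇔ same W_29-dot-orbit):

[[1, 3, 4], [2, 5]]


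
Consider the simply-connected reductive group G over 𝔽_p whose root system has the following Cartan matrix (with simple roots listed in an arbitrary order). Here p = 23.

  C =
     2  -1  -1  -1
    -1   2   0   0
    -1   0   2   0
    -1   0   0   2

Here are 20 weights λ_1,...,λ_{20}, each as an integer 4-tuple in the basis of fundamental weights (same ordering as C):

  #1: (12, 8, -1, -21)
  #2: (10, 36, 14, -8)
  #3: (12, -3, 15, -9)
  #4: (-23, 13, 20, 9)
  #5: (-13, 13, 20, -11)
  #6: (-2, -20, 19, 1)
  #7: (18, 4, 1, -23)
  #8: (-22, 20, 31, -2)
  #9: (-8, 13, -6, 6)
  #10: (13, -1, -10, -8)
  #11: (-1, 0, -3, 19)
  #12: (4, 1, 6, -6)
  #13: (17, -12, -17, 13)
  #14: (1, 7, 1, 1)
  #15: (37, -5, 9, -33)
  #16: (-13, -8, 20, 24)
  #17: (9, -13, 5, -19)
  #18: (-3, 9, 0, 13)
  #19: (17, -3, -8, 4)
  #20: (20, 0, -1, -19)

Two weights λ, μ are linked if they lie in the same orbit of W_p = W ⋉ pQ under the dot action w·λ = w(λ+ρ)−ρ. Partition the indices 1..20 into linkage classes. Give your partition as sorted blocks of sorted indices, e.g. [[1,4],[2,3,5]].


Cartan matrix: type D_4 (|W|=192); un-permuting the 4 rows.

Each λ_j+ρ reduced to Ā_23; 4-tuples below use C's row order:

    λ_1 → (0, 2, 7, 13)
    λ_2 → (2, 4, 10, 2)
    λ_3 → (2, 4, 10, 2)
    λ_4 → (1, 8, 1, 12)
    λ_5 → (1, 8, 1, 12)
    λ_6 → (1, 1, 0, 18)
    λ_7 → (1, 1, 0, 18)
    λ_8 → (1, 8, 1, 12)
    λ_9 → (0, 2, 7, 5)
    λ_10 → (0, 2, 7, 5)
    λ_11 → (1, 1, 0, 18)
    λ_12 → (0, 2, 7, 5)
    λ_13 → (0, 2, 7, 5)
    λ_14 → (2, 8, 2, 2)
    λ_15 → (2, 8, 2, 2)
    λ_16 → (2, 8, 2, 2)
    λ_17 → (2, 4, 10, 2)
    λ_18 → (1, 8, 1, 12)
    λ_19 → (0, 2, 7, 5)
    λ_20 → (1, 1, 0, 18)

6 distinct reps among the 20 weights ⇒ 6 W_23-linkage classes:

[[1], [2, 3, 17], [4, 5, 8, 18], [6, 7, 11, 20], [9, 10, 12, 13, 19], [14, 15, 16]]


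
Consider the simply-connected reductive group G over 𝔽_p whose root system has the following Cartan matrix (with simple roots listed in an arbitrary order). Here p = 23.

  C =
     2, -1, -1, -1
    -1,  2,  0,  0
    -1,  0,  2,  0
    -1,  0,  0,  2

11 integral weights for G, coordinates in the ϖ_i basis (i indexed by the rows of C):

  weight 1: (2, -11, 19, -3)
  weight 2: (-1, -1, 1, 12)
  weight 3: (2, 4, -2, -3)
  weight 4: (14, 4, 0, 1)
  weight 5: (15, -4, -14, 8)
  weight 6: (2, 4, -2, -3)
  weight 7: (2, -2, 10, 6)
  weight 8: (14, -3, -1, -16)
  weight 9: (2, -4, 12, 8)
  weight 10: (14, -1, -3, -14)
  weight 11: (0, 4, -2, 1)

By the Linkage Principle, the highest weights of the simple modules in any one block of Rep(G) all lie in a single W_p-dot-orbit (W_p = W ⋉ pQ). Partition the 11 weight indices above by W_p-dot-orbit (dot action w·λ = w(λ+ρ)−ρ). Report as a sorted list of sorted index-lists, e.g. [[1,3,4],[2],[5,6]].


Root system D_4: the 4×4 matrix C matches after relabeling.

Ā_23 reps of the 11 weights (D_4, coords as presented):

  λ_1+ρ ↦ (2, 1, 11, 7);  λ_2+ρ ↦ (0, 0, 2, 13);  λ_3+ρ ↦ (0, 5, 1, 2);  λ_4+ρ ↦ (0, 5, 1, 2);  λ_5+ρ ↦ (2, 1, 11, 7);  λ_6+ρ ↦ (0, 5, 1, 2);  λ_7+ρ ↦ (2, 1, 11, 7);  λ_8+ρ ↦ (0, 0, 2, 13);  λ_9+ρ ↦ (2, 1, 11, 7);  λ_10+ρ ↦ (0, 0, 2, 13);  λ_11+ρ ↦ (0, 5, 1, 2)

Partition of {1..11} into 3 W_23-dot-orbits:

[[1, 5, 7, 9], [2, 8, 10], [3, 4, 6, 11]]


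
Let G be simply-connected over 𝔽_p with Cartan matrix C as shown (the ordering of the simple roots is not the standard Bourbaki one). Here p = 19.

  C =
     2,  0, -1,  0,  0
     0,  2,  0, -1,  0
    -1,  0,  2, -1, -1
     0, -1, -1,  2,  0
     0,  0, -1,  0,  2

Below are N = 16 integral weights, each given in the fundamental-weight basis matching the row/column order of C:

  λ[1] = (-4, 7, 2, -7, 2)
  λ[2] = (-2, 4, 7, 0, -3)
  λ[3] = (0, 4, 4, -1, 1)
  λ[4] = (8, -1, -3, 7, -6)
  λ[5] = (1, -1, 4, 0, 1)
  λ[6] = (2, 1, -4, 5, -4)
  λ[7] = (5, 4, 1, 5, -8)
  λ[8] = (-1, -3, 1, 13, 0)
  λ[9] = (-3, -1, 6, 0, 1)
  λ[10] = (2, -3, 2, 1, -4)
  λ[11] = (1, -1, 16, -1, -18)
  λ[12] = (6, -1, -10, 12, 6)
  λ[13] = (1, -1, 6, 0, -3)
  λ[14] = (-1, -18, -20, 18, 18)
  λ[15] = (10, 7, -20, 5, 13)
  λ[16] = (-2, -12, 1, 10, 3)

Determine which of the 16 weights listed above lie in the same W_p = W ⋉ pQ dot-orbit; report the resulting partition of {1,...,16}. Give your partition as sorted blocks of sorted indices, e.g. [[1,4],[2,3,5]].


D_5 Cartan matrix, 5 simple roots permuted; ρ=(1,1,1,1,1).

λ_j+ρ reflected into Ā_19 (⟨·,θ^∨⟩≤19); 5-tuples as given:

  λ_1+ρ ↦ (3, 2, 0, 0, 3)
  λ_2+ρ ↦ (1, 5, 5, 0, 2)
  λ_3+ρ ↦ (1, 5, 5, 0, 2)
  λ_4+ρ ↦ (2, 0, 5, 1, 2)
  λ_5+ρ ↦ (2, 0, 5, 1, 2)
  λ_6+ρ ↦ (3, 2, 0, 0, 3)
  λ_7+ρ ↦ (1, 5, 5, 0, 2)
  λ_8+ρ ↦ (0, 2, 2, 0, 1)
  λ_9+ρ ↦ (2, 0, 5, 1, 2)
  λ_10+ρ ↦ (3, 2, 0, 0, 3)
  λ_11+ρ ↦ (2, 0, 0, 0, 17)
  λ_12+ρ ↦ (2, 0, 5, 1, 2)
  λ_13+ρ ↦ (2, 0, 5, 1, 2)
  λ_14+ρ ↦ (2, 0, 0, 0, 17)
  λ_15+ρ ↦ (1, 5, 5, 0, 2)
  λ_16+ρ ↦ (1, 11, 1, 0, 4)

The 16 indices split into 6 linkage classes (same alcove rep ⇔ same W_19-dot-orbit):

[[1, 6, 10], [2, 3, 7, 15], [4, 5, 9, 12, 13], [8], [11, 14], [16]]


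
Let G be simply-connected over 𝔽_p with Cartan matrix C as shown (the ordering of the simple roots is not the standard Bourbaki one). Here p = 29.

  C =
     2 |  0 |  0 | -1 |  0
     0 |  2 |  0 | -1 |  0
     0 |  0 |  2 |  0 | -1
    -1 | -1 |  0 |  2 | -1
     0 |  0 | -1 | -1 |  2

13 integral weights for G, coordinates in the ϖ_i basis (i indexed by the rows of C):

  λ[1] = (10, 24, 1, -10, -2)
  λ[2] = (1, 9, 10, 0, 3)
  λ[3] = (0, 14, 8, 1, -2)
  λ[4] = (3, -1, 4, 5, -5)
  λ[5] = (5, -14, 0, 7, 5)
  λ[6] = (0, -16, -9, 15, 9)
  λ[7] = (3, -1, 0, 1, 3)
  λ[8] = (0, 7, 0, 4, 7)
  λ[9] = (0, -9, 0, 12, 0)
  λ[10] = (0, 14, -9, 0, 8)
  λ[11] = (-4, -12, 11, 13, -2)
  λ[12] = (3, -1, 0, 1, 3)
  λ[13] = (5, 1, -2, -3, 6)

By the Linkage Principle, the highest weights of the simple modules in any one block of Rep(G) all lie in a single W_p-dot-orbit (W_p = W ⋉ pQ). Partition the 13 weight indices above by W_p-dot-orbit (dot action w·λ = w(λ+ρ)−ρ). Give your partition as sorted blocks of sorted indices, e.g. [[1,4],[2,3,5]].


Dynkin diagram of C (from the 8 off-diagonal −1 entries): D_5.

Folding the 13 weights λ_j+ρ into Ā_29 (reps in the given 5-coord order):

    λ_1 → (1, 15, 8, 1, 1)
    λ_2 → (2, 10, 11, 1, 0)
    λ_3 → (1, 15, 8, 1, 1)
    λ_4 → (4, 0, 1, 2, 4)
    λ_5 → (1, 8, 1, 5, 1)
    λ_6 → (1, 15, 8, 1, 1)
    λ_7 → (4, 0, 1, 2, 4)
    λ_8 → (1, 8, 1, 5, 1)
    λ_9 → (1, 8, 1, 5, 1)
    λ_10 → (1, 15, 8, 1, 1)
    λ_11 → (2, 10, 11, 1, 0)
    λ_12 → (4, 0, 1, 2, 4)
    λ_13 → (4, 0, 1, 2, 4)

Partition of {1..13} into 4 W_29-dot-orbits:

[[1, 3, 6, 10], [2, 11], [4, 7, 12, 13], [5, 8, 9]]


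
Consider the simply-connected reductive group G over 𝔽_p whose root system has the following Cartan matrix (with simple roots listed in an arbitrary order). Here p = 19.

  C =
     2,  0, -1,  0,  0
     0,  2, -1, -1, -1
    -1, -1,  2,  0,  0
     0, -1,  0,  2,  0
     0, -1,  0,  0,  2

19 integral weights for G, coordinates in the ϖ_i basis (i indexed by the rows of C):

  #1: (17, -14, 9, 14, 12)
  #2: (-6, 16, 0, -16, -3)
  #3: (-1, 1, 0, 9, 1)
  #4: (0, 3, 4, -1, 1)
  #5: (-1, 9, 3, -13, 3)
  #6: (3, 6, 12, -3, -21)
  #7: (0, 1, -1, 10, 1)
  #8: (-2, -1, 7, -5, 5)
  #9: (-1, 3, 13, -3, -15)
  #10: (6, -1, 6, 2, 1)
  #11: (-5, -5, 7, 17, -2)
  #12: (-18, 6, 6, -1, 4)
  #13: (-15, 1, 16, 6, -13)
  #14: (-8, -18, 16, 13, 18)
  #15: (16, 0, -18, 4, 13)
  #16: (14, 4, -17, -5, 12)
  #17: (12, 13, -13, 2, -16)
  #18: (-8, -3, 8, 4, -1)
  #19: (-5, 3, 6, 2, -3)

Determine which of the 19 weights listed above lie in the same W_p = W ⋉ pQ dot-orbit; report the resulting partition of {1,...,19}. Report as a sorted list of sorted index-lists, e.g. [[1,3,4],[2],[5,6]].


Cartan matrix: type D_5 (|W|=1920); un-permuting the 5 rows.

W_19-reps of the 19 weights in Ā_19 (same 5-coord order as C):

    1: (1, 4, 3, 0, 2)
    2: (1, 2, 0, 11, 2)
    3: (0, 2, 1, 10, 2)
    4: (1, 4, 3, 0, 2)
    5: (0, 2, 1, 10, 2)
    6: (0, 2, 1, 10, 2)
    7: (1, 2, 0, 11, 2)
    8: (1, 4, 3, 0, 2)
    9: (0, 2, 1, 10, 2)
    10: (7, 0, 0, 3, 2)
    11: (1, 2, 0, 11, 2)
    12: (7, 0, 0, 3, 2)
    13: (7, 0, 0, 3, 2)
    14: (7, 0, 0, 3, 2)
    15: (1, 2, 0, 11, 2)
    16: (1, 2, 0, 11, 2)
    17: (0, 2, 1, 10, 2)
    18: (7, 0, 0, 3, 2)
    19: (4, 2, 3, 3, 2)

Partition of {1..19} into 5 W_19-dot-orbits:

[[1, 4, 8], [2, 7, 11, 15, 16], [3, 5, 6, 9, 17], [10, 12, 13, 14, 18], [19]]
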